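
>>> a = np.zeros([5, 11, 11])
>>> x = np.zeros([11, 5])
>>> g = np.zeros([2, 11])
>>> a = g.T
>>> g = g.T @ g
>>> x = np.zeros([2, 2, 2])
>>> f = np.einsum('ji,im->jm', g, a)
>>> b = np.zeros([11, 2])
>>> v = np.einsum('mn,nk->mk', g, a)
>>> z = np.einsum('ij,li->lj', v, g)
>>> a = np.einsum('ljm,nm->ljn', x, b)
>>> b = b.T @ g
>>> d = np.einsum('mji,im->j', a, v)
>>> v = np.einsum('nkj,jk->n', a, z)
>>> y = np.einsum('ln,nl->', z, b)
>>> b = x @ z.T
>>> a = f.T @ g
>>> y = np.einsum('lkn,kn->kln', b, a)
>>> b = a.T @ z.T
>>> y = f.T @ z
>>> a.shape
(2, 11)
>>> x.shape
(2, 2, 2)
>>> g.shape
(11, 11)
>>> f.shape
(11, 2)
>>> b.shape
(11, 11)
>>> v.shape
(2,)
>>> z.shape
(11, 2)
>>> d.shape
(2,)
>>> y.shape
(2, 2)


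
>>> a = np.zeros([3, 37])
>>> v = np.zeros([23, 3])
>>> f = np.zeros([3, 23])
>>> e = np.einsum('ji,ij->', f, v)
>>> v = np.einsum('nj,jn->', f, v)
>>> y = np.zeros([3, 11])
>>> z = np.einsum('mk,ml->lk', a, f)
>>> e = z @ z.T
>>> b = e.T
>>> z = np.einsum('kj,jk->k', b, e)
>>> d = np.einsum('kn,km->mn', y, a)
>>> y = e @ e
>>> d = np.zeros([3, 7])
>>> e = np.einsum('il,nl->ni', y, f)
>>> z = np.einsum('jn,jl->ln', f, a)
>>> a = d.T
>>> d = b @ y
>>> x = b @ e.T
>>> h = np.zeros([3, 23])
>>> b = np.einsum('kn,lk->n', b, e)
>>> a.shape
(7, 3)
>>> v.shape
()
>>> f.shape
(3, 23)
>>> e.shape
(3, 23)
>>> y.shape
(23, 23)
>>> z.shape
(37, 23)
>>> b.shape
(23,)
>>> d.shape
(23, 23)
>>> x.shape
(23, 3)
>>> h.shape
(3, 23)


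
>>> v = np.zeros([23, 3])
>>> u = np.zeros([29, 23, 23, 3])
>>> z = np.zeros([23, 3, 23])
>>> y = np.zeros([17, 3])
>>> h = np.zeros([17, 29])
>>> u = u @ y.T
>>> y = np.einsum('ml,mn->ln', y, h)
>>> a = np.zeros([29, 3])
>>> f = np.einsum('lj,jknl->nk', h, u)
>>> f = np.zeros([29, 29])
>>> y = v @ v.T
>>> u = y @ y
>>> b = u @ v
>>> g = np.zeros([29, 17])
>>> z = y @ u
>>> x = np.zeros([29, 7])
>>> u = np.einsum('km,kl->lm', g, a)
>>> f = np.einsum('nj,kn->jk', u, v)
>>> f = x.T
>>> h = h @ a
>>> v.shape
(23, 3)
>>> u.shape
(3, 17)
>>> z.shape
(23, 23)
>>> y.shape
(23, 23)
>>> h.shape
(17, 3)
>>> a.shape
(29, 3)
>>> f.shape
(7, 29)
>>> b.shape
(23, 3)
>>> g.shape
(29, 17)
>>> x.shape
(29, 7)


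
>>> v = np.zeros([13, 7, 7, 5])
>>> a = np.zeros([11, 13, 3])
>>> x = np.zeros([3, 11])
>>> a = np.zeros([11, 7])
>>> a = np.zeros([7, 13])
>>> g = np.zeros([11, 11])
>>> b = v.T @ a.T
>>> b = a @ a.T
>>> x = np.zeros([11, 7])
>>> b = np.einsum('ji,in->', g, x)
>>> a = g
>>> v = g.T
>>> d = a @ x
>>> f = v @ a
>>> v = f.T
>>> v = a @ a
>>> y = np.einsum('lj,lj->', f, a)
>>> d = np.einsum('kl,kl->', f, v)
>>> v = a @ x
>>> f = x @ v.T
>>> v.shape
(11, 7)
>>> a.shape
(11, 11)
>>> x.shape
(11, 7)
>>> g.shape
(11, 11)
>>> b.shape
()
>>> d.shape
()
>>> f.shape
(11, 11)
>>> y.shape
()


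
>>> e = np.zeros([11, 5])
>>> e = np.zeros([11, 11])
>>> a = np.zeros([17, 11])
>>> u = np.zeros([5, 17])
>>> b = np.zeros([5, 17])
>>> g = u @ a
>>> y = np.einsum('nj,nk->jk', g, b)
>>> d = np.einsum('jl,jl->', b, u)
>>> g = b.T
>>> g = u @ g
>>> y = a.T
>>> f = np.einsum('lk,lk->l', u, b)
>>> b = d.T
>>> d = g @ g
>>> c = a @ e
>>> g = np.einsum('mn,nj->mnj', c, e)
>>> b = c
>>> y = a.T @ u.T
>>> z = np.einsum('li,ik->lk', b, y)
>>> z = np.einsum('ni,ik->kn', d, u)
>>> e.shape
(11, 11)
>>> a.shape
(17, 11)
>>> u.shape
(5, 17)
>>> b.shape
(17, 11)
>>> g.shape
(17, 11, 11)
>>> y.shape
(11, 5)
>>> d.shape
(5, 5)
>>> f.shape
(5,)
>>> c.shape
(17, 11)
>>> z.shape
(17, 5)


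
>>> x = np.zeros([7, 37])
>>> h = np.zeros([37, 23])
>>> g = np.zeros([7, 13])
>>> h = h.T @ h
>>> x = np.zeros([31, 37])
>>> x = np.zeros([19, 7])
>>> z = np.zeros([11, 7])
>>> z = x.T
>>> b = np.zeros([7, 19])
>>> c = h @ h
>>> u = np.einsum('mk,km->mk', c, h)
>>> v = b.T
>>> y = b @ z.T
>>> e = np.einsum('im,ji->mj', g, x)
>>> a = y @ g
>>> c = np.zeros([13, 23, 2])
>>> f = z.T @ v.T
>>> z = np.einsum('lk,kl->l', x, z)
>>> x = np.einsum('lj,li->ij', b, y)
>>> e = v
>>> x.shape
(7, 19)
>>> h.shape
(23, 23)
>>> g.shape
(7, 13)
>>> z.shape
(19,)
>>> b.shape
(7, 19)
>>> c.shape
(13, 23, 2)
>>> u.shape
(23, 23)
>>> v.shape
(19, 7)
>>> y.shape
(7, 7)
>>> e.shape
(19, 7)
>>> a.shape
(7, 13)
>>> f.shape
(19, 19)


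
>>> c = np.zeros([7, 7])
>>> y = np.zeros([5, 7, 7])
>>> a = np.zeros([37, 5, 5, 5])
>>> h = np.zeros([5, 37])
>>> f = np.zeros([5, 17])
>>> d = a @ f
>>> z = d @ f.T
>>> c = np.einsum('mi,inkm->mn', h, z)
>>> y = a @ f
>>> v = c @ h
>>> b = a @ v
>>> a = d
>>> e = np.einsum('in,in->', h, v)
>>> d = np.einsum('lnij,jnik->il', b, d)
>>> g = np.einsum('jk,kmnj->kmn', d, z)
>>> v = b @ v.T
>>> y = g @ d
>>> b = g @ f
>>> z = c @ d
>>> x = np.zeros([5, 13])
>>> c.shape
(5, 5)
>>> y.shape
(37, 5, 37)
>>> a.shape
(37, 5, 5, 17)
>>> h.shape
(5, 37)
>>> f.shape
(5, 17)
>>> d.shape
(5, 37)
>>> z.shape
(5, 37)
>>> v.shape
(37, 5, 5, 5)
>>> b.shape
(37, 5, 17)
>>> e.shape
()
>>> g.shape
(37, 5, 5)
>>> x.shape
(5, 13)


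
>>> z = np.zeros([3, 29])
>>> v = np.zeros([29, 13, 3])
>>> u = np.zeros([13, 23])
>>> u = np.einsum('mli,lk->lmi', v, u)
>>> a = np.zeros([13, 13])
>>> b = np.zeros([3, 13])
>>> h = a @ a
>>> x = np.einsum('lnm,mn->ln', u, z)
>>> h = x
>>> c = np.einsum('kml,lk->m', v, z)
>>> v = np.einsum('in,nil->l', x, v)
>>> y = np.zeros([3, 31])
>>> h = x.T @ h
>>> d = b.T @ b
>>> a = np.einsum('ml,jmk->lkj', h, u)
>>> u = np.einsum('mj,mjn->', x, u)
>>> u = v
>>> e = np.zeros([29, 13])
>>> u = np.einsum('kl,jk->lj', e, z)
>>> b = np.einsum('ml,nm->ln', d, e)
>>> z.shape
(3, 29)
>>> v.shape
(3,)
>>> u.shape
(13, 3)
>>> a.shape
(29, 3, 13)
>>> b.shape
(13, 29)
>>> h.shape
(29, 29)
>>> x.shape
(13, 29)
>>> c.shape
(13,)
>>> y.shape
(3, 31)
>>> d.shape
(13, 13)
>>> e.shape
(29, 13)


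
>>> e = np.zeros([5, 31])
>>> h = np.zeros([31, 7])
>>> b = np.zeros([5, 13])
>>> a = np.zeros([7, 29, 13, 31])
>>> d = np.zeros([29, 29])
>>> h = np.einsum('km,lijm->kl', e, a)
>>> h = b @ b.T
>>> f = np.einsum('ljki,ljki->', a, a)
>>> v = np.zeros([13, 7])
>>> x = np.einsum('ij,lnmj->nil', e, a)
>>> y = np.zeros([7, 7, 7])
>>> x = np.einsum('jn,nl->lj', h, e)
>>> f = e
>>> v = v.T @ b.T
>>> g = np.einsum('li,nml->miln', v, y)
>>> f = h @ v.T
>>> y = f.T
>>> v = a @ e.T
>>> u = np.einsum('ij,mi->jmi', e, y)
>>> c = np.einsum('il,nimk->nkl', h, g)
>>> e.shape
(5, 31)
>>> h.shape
(5, 5)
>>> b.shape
(5, 13)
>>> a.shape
(7, 29, 13, 31)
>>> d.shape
(29, 29)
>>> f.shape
(5, 7)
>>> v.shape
(7, 29, 13, 5)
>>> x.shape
(31, 5)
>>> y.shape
(7, 5)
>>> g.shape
(7, 5, 7, 7)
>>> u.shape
(31, 7, 5)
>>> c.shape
(7, 7, 5)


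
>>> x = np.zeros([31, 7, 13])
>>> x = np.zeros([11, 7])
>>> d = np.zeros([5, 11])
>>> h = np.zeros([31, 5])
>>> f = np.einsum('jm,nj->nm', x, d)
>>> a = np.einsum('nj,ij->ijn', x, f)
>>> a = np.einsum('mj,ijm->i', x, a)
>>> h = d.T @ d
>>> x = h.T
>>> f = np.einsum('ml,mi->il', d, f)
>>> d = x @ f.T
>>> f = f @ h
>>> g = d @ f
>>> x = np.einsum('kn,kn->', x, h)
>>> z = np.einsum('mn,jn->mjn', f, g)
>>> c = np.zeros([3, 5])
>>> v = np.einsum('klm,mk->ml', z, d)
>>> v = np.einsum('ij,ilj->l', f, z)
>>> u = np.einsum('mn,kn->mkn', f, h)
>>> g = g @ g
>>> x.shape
()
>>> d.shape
(11, 7)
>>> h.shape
(11, 11)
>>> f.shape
(7, 11)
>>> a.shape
(5,)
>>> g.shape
(11, 11)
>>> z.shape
(7, 11, 11)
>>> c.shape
(3, 5)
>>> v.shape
(11,)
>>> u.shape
(7, 11, 11)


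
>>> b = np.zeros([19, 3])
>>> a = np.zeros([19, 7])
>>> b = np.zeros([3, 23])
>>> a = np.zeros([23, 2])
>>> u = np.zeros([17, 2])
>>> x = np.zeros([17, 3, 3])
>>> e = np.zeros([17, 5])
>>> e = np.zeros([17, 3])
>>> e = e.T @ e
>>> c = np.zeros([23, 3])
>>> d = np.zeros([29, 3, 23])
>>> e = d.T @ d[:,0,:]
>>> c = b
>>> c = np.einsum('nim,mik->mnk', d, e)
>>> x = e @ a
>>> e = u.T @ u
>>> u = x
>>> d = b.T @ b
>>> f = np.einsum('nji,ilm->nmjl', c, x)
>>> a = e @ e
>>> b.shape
(3, 23)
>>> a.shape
(2, 2)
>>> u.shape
(23, 3, 2)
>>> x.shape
(23, 3, 2)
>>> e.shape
(2, 2)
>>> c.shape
(23, 29, 23)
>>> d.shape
(23, 23)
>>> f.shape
(23, 2, 29, 3)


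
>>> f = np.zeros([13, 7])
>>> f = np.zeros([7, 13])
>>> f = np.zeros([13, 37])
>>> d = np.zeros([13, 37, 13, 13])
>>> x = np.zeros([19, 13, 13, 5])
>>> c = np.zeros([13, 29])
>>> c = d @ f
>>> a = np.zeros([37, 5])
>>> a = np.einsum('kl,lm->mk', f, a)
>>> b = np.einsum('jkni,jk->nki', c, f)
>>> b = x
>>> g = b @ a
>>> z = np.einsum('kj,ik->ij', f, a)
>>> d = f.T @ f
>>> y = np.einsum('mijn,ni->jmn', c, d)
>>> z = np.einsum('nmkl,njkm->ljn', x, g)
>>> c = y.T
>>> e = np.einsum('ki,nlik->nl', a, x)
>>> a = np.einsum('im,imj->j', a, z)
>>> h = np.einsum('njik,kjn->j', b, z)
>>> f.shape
(13, 37)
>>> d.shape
(37, 37)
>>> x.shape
(19, 13, 13, 5)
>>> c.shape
(37, 13, 13)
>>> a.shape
(19,)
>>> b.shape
(19, 13, 13, 5)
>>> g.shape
(19, 13, 13, 13)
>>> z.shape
(5, 13, 19)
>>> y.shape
(13, 13, 37)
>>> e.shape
(19, 13)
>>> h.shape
(13,)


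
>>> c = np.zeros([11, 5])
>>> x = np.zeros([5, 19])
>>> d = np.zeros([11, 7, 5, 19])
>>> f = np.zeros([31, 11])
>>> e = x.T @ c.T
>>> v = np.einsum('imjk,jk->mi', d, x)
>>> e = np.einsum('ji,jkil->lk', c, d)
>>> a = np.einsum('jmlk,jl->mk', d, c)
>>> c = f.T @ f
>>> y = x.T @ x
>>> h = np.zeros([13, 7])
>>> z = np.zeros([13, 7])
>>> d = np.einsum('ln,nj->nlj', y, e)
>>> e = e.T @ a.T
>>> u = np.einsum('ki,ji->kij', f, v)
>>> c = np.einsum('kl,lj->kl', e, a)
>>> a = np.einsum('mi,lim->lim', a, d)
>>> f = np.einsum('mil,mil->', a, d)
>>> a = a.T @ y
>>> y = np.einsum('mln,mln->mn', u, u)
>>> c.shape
(7, 7)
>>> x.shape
(5, 19)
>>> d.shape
(19, 19, 7)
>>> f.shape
()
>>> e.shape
(7, 7)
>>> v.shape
(7, 11)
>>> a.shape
(7, 19, 19)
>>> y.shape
(31, 7)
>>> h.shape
(13, 7)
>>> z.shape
(13, 7)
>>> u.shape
(31, 11, 7)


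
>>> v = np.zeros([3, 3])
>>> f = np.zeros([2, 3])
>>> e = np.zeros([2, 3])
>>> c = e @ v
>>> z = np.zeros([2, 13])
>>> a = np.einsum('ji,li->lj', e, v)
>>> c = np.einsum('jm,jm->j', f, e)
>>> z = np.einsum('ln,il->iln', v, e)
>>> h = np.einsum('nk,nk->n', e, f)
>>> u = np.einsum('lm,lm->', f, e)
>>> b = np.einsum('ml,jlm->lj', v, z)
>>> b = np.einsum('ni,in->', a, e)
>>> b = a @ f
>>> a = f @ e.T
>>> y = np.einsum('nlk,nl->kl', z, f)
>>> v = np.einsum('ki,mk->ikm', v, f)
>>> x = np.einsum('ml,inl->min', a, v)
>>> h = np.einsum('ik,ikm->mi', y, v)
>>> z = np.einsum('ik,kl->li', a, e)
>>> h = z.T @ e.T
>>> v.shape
(3, 3, 2)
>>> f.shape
(2, 3)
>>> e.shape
(2, 3)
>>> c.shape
(2,)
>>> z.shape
(3, 2)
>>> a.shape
(2, 2)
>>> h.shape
(2, 2)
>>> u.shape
()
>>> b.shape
(3, 3)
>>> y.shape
(3, 3)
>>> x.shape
(2, 3, 3)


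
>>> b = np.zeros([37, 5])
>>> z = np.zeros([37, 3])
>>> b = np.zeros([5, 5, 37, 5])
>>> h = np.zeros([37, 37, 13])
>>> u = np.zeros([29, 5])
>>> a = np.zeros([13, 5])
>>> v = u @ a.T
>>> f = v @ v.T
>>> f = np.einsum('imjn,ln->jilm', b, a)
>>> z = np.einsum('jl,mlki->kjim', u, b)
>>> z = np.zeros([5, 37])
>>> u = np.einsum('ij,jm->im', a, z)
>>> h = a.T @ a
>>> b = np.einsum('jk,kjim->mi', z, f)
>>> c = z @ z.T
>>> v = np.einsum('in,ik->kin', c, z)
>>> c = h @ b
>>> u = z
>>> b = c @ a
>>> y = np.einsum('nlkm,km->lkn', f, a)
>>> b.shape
(5, 5)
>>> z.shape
(5, 37)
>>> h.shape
(5, 5)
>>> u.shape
(5, 37)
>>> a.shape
(13, 5)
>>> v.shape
(37, 5, 5)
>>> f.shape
(37, 5, 13, 5)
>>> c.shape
(5, 13)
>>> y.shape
(5, 13, 37)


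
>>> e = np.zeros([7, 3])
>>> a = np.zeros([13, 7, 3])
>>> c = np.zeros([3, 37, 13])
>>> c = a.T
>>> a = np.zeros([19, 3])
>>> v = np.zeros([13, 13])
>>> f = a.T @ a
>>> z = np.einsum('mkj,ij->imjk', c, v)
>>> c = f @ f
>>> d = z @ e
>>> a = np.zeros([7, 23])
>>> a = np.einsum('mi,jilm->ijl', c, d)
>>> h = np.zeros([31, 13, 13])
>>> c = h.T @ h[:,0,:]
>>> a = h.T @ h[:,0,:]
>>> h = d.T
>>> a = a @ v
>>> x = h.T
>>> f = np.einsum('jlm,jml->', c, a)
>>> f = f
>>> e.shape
(7, 3)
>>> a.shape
(13, 13, 13)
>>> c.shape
(13, 13, 13)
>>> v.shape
(13, 13)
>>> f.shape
()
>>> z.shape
(13, 3, 13, 7)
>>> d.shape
(13, 3, 13, 3)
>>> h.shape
(3, 13, 3, 13)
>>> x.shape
(13, 3, 13, 3)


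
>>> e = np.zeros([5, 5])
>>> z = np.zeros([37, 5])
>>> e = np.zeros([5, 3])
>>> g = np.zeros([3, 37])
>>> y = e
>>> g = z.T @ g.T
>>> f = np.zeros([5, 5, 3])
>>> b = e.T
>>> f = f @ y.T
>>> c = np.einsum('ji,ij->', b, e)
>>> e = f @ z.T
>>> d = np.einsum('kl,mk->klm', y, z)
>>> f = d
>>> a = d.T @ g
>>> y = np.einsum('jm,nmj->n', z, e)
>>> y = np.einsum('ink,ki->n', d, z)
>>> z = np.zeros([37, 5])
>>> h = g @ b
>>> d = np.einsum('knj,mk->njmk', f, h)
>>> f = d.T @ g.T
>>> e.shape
(5, 5, 37)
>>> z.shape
(37, 5)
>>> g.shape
(5, 3)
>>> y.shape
(3,)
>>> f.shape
(5, 5, 37, 5)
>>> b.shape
(3, 5)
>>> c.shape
()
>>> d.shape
(3, 37, 5, 5)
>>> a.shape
(37, 3, 3)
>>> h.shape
(5, 5)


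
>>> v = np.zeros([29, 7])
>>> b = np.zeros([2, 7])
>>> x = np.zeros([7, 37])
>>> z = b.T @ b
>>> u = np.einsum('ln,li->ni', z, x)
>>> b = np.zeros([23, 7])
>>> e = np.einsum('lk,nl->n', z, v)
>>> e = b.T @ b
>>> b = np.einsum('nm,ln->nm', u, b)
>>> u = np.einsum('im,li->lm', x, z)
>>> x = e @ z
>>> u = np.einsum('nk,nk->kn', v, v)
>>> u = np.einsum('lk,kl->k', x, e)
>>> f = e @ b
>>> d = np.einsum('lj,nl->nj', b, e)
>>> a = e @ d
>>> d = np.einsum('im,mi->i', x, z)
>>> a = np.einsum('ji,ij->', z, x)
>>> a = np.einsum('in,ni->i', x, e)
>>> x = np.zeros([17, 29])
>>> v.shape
(29, 7)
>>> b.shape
(7, 37)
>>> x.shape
(17, 29)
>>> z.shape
(7, 7)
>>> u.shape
(7,)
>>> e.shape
(7, 7)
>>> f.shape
(7, 37)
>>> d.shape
(7,)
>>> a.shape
(7,)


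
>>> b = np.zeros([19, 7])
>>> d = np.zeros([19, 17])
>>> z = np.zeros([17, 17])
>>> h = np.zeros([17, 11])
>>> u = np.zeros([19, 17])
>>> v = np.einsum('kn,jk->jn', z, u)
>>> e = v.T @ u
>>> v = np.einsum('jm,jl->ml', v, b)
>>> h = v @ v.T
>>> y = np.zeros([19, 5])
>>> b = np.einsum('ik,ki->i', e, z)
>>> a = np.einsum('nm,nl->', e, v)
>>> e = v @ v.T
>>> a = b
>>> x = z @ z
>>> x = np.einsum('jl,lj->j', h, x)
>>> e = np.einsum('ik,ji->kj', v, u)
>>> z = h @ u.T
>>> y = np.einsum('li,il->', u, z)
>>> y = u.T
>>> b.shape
(17,)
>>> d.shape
(19, 17)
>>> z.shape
(17, 19)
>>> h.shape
(17, 17)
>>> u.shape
(19, 17)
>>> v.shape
(17, 7)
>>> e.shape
(7, 19)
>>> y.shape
(17, 19)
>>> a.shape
(17,)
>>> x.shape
(17,)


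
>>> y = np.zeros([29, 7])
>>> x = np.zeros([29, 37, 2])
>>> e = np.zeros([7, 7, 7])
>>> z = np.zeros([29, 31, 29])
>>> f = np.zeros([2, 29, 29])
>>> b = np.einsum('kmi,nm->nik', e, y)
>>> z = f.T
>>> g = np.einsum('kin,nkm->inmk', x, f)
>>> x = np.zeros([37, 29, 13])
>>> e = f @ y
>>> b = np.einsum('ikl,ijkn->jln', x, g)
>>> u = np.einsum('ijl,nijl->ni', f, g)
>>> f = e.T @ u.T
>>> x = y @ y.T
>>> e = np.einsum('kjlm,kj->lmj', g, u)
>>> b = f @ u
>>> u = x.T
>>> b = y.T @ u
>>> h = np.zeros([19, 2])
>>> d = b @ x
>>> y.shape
(29, 7)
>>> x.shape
(29, 29)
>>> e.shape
(29, 29, 2)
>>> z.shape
(29, 29, 2)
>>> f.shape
(7, 29, 37)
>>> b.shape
(7, 29)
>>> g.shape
(37, 2, 29, 29)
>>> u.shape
(29, 29)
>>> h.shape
(19, 2)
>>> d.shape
(7, 29)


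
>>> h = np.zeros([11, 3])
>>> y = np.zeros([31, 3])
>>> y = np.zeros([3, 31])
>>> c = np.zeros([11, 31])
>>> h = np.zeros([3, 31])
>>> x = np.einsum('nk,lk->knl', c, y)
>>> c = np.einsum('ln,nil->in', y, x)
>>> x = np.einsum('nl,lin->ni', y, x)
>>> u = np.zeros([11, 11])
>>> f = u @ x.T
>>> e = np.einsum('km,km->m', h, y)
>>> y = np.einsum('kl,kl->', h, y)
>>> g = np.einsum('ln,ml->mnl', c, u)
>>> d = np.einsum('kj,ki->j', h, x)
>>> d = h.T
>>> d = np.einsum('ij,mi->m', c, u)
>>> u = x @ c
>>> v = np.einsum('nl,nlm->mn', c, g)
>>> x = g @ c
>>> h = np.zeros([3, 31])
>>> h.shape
(3, 31)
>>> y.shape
()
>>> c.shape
(11, 31)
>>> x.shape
(11, 31, 31)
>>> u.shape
(3, 31)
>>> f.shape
(11, 3)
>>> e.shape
(31,)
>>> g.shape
(11, 31, 11)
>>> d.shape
(11,)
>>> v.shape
(11, 11)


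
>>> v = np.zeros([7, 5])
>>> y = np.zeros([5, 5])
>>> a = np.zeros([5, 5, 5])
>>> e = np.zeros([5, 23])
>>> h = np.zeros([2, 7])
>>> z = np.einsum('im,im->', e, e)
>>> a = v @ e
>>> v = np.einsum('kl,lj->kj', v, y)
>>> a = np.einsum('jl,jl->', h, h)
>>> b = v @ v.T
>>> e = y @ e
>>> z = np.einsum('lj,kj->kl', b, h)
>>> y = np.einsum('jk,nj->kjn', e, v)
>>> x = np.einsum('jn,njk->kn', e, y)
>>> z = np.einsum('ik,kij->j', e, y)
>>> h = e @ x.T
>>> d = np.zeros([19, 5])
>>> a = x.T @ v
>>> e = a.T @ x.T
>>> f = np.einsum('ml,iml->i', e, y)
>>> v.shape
(7, 5)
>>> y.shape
(23, 5, 7)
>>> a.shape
(23, 5)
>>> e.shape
(5, 7)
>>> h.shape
(5, 7)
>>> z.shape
(7,)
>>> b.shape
(7, 7)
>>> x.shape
(7, 23)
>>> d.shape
(19, 5)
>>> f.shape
(23,)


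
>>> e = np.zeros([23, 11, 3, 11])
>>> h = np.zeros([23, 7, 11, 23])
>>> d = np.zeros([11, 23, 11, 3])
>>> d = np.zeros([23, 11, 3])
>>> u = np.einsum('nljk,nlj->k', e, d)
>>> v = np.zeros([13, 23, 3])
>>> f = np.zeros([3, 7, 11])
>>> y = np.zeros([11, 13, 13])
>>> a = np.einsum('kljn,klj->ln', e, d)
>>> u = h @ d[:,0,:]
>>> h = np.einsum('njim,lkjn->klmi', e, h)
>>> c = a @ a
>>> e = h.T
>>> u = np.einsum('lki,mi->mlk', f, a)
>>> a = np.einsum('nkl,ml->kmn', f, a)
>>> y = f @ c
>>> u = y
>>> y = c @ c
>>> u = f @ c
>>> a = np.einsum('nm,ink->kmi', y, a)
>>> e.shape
(3, 11, 23, 7)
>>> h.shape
(7, 23, 11, 3)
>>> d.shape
(23, 11, 3)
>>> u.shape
(3, 7, 11)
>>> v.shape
(13, 23, 3)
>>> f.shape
(3, 7, 11)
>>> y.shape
(11, 11)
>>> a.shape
(3, 11, 7)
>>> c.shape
(11, 11)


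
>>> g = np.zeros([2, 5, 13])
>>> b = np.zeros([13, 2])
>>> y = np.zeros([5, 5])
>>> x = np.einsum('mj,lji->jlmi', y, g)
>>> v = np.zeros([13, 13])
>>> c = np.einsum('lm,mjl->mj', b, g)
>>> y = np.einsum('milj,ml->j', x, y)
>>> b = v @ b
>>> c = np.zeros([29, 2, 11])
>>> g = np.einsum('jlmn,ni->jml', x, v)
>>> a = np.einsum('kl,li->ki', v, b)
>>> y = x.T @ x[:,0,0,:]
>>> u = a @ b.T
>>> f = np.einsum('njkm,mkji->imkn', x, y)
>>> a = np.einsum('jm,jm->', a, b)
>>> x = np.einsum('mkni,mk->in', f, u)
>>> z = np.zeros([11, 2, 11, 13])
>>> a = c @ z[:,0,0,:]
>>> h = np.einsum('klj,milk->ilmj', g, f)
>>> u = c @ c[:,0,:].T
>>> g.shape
(5, 5, 2)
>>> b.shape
(13, 2)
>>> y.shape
(13, 5, 2, 13)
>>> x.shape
(5, 5)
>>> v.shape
(13, 13)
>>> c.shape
(29, 2, 11)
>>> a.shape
(29, 2, 13)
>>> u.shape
(29, 2, 29)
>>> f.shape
(13, 13, 5, 5)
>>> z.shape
(11, 2, 11, 13)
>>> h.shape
(13, 5, 13, 2)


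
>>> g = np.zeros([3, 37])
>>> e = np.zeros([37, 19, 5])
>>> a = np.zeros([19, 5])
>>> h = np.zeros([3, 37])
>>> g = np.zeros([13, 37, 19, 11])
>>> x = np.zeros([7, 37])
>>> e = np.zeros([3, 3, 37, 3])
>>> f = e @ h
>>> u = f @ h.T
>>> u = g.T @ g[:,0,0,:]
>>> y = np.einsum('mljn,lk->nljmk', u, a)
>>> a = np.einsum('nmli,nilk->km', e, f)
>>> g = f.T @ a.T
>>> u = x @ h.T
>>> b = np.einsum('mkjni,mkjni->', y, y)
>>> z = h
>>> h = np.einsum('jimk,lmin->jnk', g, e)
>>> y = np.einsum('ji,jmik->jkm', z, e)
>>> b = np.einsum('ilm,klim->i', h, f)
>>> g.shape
(37, 37, 3, 37)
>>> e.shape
(3, 3, 37, 3)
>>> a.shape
(37, 3)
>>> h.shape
(37, 3, 37)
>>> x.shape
(7, 37)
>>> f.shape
(3, 3, 37, 37)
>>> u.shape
(7, 3)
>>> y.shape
(3, 3, 3)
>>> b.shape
(37,)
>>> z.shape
(3, 37)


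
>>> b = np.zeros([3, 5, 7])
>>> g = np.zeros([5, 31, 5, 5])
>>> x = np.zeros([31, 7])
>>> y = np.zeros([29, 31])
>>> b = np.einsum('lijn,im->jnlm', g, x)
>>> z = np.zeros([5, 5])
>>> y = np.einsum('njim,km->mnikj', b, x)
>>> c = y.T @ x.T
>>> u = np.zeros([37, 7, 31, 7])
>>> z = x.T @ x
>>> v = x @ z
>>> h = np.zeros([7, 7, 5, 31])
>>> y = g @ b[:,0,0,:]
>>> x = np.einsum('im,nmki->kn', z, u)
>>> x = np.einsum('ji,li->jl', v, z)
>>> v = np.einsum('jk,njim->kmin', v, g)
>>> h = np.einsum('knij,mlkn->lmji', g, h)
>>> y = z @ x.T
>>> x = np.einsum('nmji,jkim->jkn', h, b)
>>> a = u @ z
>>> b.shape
(5, 5, 5, 7)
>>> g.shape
(5, 31, 5, 5)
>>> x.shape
(5, 5, 7)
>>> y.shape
(7, 31)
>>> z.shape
(7, 7)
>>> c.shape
(5, 31, 5, 5, 31)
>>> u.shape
(37, 7, 31, 7)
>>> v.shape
(7, 5, 5, 5)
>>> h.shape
(7, 7, 5, 5)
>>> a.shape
(37, 7, 31, 7)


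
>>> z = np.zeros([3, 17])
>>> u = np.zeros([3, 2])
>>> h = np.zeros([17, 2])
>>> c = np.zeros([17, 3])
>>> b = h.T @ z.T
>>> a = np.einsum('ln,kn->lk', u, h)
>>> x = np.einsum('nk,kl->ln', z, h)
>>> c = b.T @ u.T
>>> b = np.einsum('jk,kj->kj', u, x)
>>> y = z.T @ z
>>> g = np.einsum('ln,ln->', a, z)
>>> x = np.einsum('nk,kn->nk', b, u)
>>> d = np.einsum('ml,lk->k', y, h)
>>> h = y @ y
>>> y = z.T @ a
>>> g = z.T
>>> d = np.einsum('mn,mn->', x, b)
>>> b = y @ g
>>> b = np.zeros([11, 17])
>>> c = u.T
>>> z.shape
(3, 17)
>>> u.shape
(3, 2)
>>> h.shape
(17, 17)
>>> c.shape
(2, 3)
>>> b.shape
(11, 17)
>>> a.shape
(3, 17)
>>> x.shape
(2, 3)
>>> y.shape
(17, 17)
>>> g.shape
(17, 3)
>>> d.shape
()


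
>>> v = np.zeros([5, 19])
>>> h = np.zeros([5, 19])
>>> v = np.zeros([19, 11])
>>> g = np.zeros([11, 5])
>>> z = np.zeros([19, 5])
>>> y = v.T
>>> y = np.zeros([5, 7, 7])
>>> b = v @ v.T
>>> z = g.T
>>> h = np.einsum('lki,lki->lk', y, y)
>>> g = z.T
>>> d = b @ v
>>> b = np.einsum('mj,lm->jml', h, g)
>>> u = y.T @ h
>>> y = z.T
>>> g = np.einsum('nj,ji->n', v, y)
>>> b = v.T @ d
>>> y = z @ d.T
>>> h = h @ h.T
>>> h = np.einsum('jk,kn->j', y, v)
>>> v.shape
(19, 11)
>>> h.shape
(5,)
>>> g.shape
(19,)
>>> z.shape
(5, 11)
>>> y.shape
(5, 19)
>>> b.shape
(11, 11)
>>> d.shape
(19, 11)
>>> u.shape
(7, 7, 7)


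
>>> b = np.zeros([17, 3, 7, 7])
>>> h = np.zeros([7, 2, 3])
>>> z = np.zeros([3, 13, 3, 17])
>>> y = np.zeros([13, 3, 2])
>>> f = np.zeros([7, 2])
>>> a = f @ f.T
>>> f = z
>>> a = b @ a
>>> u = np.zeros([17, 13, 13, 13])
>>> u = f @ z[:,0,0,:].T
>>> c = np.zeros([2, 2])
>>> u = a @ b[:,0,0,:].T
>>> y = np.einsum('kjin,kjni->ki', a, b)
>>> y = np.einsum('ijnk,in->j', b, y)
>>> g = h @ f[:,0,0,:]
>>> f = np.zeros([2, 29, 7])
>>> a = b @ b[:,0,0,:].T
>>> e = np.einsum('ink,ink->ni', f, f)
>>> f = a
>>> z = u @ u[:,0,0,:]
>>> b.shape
(17, 3, 7, 7)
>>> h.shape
(7, 2, 3)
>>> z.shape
(17, 3, 7, 17)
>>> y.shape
(3,)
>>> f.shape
(17, 3, 7, 17)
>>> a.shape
(17, 3, 7, 17)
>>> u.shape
(17, 3, 7, 17)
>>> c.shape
(2, 2)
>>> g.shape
(7, 2, 17)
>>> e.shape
(29, 2)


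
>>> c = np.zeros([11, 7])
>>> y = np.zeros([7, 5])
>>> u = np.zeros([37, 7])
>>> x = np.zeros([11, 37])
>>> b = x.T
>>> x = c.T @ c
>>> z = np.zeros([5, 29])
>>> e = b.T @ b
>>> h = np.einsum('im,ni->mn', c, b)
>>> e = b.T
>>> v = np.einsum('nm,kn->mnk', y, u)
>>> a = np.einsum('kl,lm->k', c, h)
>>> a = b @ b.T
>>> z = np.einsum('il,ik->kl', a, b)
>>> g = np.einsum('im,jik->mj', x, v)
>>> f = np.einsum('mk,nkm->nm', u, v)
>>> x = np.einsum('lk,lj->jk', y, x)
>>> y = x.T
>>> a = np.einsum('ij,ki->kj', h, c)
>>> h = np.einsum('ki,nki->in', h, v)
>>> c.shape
(11, 7)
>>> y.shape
(5, 7)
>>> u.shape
(37, 7)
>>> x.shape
(7, 5)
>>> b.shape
(37, 11)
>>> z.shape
(11, 37)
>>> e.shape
(11, 37)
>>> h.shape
(37, 5)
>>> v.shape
(5, 7, 37)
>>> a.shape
(11, 37)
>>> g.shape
(7, 5)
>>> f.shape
(5, 37)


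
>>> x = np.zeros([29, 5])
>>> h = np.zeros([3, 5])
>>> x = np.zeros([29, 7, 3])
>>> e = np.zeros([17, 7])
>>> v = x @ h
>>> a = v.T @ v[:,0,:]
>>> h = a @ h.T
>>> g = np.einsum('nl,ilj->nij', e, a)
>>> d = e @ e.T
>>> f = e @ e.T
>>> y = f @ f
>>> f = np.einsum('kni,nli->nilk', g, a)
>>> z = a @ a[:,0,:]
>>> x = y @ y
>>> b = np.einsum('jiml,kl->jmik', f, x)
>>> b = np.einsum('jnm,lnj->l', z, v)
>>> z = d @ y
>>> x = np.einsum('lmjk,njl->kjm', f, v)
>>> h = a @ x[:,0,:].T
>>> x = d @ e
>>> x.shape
(17, 7)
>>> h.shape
(5, 7, 17)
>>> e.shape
(17, 7)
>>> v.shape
(29, 7, 5)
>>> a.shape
(5, 7, 5)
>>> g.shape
(17, 5, 5)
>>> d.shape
(17, 17)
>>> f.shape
(5, 5, 7, 17)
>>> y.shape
(17, 17)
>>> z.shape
(17, 17)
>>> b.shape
(29,)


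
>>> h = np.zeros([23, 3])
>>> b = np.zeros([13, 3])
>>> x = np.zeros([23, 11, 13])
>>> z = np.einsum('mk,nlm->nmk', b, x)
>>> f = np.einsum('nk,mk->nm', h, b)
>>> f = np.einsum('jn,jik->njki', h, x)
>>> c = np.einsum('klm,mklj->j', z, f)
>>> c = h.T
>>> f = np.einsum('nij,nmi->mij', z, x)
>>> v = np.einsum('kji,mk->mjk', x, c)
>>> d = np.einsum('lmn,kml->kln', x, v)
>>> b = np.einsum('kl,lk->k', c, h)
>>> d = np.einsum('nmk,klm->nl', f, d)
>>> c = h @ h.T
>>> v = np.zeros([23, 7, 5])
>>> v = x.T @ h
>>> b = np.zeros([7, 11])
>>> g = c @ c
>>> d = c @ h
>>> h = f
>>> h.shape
(11, 13, 3)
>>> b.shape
(7, 11)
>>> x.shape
(23, 11, 13)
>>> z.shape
(23, 13, 3)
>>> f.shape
(11, 13, 3)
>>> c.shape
(23, 23)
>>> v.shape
(13, 11, 3)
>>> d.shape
(23, 3)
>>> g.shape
(23, 23)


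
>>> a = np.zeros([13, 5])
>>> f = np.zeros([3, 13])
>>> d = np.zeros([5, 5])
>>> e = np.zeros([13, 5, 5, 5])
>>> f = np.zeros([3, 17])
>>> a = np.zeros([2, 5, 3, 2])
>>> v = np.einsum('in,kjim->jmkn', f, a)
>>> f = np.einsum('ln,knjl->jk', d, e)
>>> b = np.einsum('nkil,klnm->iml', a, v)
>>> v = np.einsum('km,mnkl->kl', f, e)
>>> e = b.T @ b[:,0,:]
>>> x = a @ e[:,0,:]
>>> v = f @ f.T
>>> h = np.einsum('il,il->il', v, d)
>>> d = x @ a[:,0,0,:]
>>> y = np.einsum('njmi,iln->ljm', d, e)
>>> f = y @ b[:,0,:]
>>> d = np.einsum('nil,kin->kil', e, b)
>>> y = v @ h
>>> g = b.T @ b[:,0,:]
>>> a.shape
(2, 5, 3, 2)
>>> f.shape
(17, 5, 2)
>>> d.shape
(3, 17, 2)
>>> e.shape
(2, 17, 2)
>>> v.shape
(5, 5)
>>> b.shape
(3, 17, 2)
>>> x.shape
(2, 5, 3, 2)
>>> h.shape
(5, 5)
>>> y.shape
(5, 5)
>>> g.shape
(2, 17, 2)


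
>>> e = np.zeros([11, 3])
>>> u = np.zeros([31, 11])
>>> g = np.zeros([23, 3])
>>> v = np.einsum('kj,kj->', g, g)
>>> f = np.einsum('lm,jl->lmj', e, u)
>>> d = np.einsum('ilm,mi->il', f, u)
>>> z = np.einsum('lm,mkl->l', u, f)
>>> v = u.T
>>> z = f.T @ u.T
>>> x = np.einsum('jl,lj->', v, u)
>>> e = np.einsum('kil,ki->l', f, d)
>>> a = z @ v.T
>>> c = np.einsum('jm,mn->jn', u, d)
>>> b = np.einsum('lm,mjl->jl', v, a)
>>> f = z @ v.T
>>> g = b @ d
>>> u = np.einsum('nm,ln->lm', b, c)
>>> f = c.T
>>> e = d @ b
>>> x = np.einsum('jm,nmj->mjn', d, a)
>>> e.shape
(11, 11)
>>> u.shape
(31, 11)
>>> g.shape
(3, 3)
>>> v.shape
(11, 31)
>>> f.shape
(3, 31)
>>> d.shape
(11, 3)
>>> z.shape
(31, 3, 31)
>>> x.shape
(3, 11, 31)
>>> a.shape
(31, 3, 11)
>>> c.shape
(31, 3)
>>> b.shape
(3, 11)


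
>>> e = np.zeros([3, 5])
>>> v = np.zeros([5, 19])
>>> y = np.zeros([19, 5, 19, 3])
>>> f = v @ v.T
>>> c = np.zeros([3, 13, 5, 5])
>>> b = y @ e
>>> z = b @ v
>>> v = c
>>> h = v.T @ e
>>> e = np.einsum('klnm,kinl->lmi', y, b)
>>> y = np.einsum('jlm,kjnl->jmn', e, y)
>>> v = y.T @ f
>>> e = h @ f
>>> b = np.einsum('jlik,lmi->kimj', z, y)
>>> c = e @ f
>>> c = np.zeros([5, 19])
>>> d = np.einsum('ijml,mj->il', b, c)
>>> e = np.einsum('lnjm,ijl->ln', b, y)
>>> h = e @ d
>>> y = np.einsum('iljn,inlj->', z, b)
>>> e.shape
(19, 19)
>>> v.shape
(19, 5, 5)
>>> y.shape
()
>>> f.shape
(5, 5)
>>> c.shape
(5, 19)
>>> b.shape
(19, 19, 5, 19)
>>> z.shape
(19, 5, 19, 19)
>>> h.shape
(19, 19)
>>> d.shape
(19, 19)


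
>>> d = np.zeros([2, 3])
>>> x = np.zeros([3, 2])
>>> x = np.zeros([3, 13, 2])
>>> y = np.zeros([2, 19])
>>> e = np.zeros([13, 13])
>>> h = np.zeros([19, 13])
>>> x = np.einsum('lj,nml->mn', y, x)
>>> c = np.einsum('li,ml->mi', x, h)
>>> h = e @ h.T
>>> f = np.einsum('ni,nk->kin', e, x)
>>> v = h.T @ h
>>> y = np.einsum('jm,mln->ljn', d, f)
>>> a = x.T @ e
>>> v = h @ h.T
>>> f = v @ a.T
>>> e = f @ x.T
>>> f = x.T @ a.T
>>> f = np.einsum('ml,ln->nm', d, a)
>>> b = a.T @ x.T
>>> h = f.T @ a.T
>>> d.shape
(2, 3)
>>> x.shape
(13, 3)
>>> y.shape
(13, 2, 13)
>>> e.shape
(13, 13)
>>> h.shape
(2, 3)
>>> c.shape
(19, 3)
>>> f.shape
(13, 2)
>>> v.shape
(13, 13)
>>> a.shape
(3, 13)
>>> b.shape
(13, 13)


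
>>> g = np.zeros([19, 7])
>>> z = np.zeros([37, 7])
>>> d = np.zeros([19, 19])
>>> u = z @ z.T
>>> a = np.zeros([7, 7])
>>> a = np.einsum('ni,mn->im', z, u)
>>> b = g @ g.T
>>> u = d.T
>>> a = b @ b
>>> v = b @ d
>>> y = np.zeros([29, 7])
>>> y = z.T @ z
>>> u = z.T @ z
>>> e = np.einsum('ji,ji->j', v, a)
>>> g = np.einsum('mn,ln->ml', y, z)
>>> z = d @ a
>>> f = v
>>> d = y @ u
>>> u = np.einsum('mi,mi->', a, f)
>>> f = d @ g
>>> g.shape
(7, 37)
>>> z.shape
(19, 19)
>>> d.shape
(7, 7)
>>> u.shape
()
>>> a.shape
(19, 19)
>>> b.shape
(19, 19)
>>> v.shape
(19, 19)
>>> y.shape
(7, 7)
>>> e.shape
(19,)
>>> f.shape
(7, 37)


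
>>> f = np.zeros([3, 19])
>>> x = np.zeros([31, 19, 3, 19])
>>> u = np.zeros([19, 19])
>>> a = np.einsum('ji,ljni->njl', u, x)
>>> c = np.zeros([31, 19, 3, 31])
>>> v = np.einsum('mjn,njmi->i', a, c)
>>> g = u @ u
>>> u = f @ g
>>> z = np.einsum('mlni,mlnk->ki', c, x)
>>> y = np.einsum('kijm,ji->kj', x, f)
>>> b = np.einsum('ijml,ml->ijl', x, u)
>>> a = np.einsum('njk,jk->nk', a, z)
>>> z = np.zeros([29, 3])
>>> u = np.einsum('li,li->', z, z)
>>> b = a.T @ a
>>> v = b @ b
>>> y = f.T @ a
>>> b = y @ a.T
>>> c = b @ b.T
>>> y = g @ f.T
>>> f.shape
(3, 19)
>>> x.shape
(31, 19, 3, 19)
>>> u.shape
()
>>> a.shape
(3, 31)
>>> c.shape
(19, 19)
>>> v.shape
(31, 31)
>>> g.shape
(19, 19)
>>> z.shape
(29, 3)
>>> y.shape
(19, 3)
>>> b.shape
(19, 3)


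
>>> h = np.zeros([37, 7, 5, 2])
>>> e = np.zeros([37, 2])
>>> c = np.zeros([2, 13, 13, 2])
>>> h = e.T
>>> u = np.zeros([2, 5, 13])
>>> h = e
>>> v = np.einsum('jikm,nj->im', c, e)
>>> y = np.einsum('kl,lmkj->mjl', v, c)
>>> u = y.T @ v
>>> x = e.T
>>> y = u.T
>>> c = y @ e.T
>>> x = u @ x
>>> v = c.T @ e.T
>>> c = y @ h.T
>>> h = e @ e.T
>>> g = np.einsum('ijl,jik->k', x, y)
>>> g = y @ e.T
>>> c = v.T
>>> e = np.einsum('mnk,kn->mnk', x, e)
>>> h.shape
(37, 37)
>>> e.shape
(2, 2, 37)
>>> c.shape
(37, 2, 37)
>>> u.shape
(2, 2, 2)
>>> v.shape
(37, 2, 37)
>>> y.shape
(2, 2, 2)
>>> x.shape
(2, 2, 37)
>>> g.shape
(2, 2, 37)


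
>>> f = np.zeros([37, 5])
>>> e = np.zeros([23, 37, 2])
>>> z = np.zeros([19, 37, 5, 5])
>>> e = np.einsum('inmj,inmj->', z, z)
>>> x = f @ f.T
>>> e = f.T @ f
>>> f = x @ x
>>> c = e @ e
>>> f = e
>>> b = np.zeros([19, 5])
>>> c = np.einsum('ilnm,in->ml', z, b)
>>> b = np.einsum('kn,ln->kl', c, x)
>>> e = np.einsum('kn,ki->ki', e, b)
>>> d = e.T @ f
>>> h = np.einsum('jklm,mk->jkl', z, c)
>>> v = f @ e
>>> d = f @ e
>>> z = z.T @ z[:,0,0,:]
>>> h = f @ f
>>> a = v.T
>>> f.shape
(5, 5)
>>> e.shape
(5, 37)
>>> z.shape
(5, 5, 37, 5)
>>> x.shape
(37, 37)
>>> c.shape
(5, 37)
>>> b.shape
(5, 37)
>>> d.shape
(5, 37)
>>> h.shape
(5, 5)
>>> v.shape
(5, 37)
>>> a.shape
(37, 5)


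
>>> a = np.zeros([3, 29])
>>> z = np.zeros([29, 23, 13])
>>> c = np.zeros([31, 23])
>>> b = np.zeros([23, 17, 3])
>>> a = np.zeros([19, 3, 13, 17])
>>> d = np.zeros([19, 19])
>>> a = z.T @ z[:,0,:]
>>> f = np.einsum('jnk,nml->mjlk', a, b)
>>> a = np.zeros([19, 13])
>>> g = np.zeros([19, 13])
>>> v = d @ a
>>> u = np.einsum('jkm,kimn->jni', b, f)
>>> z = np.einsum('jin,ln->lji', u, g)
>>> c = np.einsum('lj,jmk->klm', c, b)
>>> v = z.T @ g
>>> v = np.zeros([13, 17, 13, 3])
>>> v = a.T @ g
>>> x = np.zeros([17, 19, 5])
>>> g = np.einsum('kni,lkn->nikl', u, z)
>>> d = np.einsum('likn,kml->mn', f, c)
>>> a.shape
(19, 13)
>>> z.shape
(19, 23, 13)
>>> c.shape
(3, 31, 17)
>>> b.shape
(23, 17, 3)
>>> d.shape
(31, 13)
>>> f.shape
(17, 13, 3, 13)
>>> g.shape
(13, 13, 23, 19)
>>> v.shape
(13, 13)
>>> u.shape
(23, 13, 13)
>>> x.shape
(17, 19, 5)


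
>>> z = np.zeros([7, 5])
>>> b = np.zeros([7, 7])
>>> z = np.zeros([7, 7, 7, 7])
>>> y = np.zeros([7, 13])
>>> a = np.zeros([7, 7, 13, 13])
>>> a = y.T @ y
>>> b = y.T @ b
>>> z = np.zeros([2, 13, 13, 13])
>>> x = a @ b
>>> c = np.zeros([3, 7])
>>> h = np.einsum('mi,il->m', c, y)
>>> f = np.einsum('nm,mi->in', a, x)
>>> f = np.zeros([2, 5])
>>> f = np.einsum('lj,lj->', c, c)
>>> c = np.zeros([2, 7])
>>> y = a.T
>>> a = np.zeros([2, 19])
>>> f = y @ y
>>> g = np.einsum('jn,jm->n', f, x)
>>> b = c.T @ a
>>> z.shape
(2, 13, 13, 13)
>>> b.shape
(7, 19)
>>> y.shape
(13, 13)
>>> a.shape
(2, 19)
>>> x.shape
(13, 7)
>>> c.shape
(2, 7)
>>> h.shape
(3,)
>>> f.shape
(13, 13)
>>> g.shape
(13,)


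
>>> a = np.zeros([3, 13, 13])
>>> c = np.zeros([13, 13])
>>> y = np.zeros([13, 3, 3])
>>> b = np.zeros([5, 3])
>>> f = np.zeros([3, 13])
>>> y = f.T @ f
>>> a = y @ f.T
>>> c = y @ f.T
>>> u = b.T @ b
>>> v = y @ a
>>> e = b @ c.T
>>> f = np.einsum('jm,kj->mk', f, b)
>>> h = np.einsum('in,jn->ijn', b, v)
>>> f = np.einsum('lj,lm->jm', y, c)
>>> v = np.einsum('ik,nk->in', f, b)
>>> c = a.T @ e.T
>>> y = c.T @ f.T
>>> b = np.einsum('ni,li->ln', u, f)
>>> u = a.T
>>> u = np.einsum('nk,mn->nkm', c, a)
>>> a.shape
(13, 3)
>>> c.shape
(3, 5)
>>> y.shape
(5, 13)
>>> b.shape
(13, 3)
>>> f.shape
(13, 3)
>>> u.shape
(3, 5, 13)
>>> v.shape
(13, 5)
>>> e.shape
(5, 13)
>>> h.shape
(5, 13, 3)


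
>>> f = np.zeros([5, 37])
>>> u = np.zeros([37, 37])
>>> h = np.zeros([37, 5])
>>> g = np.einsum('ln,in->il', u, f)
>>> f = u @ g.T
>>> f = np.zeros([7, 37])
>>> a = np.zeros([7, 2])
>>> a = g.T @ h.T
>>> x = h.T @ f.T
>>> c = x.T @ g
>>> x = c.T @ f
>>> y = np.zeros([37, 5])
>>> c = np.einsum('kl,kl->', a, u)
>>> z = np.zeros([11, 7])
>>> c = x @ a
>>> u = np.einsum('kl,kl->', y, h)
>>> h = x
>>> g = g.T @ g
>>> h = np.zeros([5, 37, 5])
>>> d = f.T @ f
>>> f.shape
(7, 37)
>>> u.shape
()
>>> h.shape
(5, 37, 5)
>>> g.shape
(37, 37)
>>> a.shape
(37, 37)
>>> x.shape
(37, 37)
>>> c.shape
(37, 37)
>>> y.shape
(37, 5)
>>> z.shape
(11, 7)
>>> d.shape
(37, 37)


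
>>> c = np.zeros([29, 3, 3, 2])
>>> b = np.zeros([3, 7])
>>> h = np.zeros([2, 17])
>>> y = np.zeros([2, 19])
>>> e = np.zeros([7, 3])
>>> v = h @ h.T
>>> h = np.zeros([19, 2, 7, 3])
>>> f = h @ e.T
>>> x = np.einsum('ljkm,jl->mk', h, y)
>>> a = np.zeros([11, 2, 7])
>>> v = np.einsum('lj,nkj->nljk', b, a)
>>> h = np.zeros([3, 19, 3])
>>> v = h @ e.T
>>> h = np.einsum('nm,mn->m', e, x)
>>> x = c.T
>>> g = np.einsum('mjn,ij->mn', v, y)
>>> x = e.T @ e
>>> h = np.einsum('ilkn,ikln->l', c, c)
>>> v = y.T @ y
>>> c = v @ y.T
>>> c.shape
(19, 2)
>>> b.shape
(3, 7)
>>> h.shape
(3,)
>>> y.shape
(2, 19)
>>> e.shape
(7, 3)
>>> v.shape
(19, 19)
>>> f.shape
(19, 2, 7, 7)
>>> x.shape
(3, 3)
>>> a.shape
(11, 2, 7)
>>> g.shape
(3, 7)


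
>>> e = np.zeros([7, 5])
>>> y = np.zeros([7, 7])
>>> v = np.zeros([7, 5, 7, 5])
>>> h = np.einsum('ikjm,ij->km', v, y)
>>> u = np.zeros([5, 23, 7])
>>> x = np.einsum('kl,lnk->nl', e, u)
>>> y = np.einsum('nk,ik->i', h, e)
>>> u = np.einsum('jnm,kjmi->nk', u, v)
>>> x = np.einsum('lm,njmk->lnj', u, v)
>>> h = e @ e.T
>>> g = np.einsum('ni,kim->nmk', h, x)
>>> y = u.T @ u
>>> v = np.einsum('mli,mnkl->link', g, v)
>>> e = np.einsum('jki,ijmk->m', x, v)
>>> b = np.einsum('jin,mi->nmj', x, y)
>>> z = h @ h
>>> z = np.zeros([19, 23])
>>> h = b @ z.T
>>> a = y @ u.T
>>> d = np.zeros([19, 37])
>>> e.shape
(5,)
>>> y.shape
(7, 7)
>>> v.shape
(5, 23, 5, 7)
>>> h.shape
(5, 7, 19)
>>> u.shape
(23, 7)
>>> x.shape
(23, 7, 5)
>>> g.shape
(7, 5, 23)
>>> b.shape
(5, 7, 23)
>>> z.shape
(19, 23)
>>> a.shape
(7, 23)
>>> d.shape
(19, 37)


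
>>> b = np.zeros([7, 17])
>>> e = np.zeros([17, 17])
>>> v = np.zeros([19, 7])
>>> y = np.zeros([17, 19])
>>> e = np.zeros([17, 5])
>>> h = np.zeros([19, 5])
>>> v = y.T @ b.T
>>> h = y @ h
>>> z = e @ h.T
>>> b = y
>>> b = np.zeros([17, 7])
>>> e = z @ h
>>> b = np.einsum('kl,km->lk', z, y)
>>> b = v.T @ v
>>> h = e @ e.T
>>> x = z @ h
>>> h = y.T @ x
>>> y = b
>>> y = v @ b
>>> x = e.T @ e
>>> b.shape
(7, 7)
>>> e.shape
(17, 5)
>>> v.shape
(19, 7)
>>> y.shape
(19, 7)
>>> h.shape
(19, 17)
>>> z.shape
(17, 17)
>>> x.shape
(5, 5)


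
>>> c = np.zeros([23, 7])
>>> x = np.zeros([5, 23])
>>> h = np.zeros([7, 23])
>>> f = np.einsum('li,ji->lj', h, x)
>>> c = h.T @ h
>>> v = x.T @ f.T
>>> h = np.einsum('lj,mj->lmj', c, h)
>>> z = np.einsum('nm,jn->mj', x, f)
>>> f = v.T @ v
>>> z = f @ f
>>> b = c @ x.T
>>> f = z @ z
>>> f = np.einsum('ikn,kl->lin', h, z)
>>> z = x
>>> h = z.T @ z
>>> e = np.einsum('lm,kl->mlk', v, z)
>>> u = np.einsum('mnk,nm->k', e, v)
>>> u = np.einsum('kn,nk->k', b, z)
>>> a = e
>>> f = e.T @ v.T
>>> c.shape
(23, 23)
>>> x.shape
(5, 23)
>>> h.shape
(23, 23)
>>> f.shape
(5, 23, 23)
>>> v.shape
(23, 7)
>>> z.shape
(5, 23)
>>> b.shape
(23, 5)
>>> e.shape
(7, 23, 5)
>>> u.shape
(23,)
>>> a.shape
(7, 23, 5)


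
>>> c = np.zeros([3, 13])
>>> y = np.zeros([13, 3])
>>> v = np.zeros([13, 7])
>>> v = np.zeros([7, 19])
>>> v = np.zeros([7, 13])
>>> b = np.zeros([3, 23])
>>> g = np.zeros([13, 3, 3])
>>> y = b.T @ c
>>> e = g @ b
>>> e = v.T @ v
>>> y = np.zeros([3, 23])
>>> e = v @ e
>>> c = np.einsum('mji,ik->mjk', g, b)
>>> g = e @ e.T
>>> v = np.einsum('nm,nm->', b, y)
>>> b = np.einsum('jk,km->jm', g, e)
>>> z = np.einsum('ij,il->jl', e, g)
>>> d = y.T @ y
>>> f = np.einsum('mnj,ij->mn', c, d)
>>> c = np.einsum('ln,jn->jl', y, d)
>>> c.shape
(23, 3)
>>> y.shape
(3, 23)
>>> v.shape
()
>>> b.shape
(7, 13)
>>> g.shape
(7, 7)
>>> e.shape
(7, 13)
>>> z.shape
(13, 7)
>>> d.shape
(23, 23)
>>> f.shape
(13, 3)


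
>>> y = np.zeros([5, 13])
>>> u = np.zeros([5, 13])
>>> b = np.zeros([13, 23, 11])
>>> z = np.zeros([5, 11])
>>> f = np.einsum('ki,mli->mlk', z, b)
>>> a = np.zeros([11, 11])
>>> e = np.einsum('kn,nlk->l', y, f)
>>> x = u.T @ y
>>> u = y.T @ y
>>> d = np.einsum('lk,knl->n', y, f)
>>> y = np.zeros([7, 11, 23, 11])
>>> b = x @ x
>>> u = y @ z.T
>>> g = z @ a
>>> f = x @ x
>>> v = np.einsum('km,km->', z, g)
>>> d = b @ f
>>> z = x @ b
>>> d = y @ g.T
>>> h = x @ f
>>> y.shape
(7, 11, 23, 11)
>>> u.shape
(7, 11, 23, 5)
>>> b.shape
(13, 13)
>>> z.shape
(13, 13)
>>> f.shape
(13, 13)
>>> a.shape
(11, 11)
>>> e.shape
(23,)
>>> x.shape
(13, 13)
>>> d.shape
(7, 11, 23, 5)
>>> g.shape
(5, 11)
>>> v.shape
()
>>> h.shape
(13, 13)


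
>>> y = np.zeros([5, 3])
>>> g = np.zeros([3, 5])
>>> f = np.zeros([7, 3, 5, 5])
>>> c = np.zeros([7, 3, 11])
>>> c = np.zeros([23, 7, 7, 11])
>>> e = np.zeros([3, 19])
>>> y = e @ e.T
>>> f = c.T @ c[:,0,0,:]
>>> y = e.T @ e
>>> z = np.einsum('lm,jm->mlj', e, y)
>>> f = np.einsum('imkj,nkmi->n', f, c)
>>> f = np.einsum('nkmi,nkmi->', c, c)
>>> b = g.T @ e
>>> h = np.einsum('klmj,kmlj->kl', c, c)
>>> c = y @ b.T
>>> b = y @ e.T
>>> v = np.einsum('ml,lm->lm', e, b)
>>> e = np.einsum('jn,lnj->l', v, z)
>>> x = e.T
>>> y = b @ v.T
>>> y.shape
(19, 19)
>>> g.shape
(3, 5)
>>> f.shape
()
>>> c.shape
(19, 5)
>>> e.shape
(19,)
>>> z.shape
(19, 3, 19)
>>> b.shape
(19, 3)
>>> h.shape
(23, 7)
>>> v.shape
(19, 3)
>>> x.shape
(19,)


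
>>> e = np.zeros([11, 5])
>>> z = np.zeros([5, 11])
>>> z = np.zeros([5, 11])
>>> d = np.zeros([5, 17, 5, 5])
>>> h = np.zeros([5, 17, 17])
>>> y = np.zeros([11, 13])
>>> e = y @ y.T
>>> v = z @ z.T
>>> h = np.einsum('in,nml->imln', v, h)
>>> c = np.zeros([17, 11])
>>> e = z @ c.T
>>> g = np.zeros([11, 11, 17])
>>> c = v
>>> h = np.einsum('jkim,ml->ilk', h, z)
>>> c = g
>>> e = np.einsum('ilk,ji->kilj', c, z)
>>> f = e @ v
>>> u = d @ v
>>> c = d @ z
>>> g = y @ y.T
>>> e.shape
(17, 11, 11, 5)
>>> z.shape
(5, 11)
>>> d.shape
(5, 17, 5, 5)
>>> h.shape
(17, 11, 17)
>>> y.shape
(11, 13)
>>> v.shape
(5, 5)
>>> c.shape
(5, 17, 5, 11)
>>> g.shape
(11, 11)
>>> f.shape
(17, 11, 11, 5)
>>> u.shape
(5, 17, 5, 5)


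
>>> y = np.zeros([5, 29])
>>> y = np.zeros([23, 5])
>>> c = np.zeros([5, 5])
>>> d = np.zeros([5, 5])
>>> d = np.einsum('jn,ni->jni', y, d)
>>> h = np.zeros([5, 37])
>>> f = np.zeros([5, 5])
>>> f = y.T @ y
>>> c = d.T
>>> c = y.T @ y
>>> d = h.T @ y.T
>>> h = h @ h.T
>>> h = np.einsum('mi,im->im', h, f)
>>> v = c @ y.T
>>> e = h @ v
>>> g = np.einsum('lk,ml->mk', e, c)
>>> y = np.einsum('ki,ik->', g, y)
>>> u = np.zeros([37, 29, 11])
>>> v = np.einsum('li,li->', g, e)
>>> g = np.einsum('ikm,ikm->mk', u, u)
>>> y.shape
()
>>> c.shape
(5, 5)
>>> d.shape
(37, 23)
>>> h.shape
(5, 5)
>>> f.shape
(5, 5)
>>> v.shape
()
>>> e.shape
(5, 23)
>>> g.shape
(11, 29)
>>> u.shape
(37, 29, 11)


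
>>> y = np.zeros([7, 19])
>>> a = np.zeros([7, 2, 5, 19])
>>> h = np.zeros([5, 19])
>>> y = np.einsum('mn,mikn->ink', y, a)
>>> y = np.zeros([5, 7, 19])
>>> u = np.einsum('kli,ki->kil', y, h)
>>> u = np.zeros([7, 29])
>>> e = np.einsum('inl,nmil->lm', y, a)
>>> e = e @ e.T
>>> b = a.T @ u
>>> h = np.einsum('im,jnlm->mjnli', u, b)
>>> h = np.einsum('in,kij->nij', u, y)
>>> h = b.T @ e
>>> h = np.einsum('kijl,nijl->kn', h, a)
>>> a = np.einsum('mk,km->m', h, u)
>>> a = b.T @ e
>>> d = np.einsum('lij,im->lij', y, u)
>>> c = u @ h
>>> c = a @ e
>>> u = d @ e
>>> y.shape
(5, 7, 19)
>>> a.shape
(29, 2, 5, 19)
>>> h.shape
(29, 7)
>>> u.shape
(5, 7, 19)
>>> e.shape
(19, 19)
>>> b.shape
(19, 5, 2, 29)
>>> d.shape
(5, 7, 19)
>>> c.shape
(29, 2, 5, 19)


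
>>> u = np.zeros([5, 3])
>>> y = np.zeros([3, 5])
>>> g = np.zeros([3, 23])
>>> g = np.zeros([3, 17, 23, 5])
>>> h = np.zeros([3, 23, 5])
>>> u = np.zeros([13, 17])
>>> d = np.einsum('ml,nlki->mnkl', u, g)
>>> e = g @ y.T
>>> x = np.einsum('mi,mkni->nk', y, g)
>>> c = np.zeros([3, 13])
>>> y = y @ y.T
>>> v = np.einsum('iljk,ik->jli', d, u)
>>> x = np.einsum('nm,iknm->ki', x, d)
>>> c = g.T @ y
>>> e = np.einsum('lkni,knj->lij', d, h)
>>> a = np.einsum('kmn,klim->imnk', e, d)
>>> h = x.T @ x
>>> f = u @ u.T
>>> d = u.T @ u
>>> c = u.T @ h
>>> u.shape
(13, 17)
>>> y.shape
(3, 3)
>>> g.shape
(3, 17, 23, 5)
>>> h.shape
(13, 13)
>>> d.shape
(17, 17)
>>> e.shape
(13, 17, 5)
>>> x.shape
(3, 13)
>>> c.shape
(17, 13)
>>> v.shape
(23, 3, 13)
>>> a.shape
(23, 17, 5, 13)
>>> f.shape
(13, 13)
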